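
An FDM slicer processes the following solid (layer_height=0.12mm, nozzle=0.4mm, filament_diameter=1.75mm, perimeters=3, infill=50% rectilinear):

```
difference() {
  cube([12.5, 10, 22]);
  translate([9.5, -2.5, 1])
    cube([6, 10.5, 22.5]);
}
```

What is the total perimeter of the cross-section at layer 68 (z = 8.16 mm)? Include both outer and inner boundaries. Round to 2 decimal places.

45.00 mm

At z = 8.16 mm: the cube is present — its section is the full 12.5×10 rectangle (perimeter 45.00 mm); the cube at (9.5, -2.5) (footprint 6×10.5) is included at this height (perimeter 33.00 mm); Subtracting the remaining from the first: starting from the 12.5×10 cube, the 6×10.5 cube at (9.5, -2.5) partially overlaps it — only the 24.00 mm² overlap (of its 63.00 mm²) is removed, clipping the outline — boundary = 45.00 mm. Overall, the cross-section is a single solid region. Total boundary length (outer) = 45.00 mm.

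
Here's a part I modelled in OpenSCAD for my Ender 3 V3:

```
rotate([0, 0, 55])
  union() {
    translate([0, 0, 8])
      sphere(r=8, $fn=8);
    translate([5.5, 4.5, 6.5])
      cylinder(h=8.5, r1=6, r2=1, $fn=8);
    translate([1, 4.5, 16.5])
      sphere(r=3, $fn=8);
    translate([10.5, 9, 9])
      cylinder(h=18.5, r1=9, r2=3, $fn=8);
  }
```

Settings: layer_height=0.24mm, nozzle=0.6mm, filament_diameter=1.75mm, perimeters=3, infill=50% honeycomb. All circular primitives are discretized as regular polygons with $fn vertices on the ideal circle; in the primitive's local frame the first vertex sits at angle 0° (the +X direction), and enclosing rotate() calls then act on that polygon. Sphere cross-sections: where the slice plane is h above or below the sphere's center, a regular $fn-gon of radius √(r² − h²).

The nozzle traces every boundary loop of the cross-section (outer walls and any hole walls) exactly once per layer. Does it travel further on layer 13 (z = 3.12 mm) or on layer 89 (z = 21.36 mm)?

layer 13 (z = 3.12 mm)

Layer 13 (z = 3.12): the r=8 sphere contributes a regular 8-gon of circumradius √(8²−4.88²) = 6.339 (perimeter = 2·8·6.339·sin(180°/8) = 38.81 mm); the cone at (5.5, 4.5) does not reach this height (z outside [6.5, 15]); the sphere at (1, 4.5) is not intersected at this z (|z−center|=13.380 > r=3); the cone at (10.5, 9) does not reach this height (z outside [9, 27.5]); Merging all regions: only the r=8 sphere is present, so the union is just that shape — boundary = 38.81 mm; (rotated 55° about Z; rotation is an isometry so areas/perimeters/island counts are preserved). So its perimeter = 38.81 mm. Layer 89 (z = 21.36): the sphere is not intersected at this z (|z−center|=13.360 > r=8); the cone at (5.5, 4.5) is absent (z outside [6.5, 15]); the sphere at (1, 4.5) does not reach this height (|z−center|=4.860 > r=3); the cone at (10.5, 9): at t=0.668 of its height the radius interpolates to r₁+(r₂−r₁)t = 4.991, giving a regular 8-gon of that circumradius (perimeter = 2·8·4.991·sin(180°/8) = 30.56 mm); Merging all regions: only the cone at (10.5, 9) is present, so the union is just that shape — boundary = 30.56 mm; (rotated 55° about Z; rotation is an isometry so areas/perimeters/island counts are preserved). So its perimeter = 30.56 mm. Layer 13 is larger (38.81 vs 30.56 mm).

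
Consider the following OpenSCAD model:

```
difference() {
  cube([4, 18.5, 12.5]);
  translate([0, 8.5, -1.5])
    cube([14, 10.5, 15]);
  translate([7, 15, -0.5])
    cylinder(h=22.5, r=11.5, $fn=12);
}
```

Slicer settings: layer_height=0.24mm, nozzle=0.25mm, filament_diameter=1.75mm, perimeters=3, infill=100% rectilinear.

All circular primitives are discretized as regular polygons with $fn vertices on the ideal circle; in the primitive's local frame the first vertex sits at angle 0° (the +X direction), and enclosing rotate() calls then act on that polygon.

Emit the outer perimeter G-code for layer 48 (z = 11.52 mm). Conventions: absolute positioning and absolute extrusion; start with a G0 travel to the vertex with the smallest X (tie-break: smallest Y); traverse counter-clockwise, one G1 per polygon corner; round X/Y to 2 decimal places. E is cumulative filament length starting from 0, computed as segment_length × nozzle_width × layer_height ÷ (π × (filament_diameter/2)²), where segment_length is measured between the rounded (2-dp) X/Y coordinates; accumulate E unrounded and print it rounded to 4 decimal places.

At z = 11.52 mm: the cube is present — its section is the full 4×18.5 rectangle; the cube at (0, 8.5) is present — its section is the full 14×10.5 rectangle; the cylinder at (7, 15): section is a regular 12-gon, circumradius r=11.5; After the difference (first − rest): starting from the 4×18.5 cube, the 14×10.5 cube at (0, 8.5) partially overlaps it — only the 40.00 mm² overlap (of its 147.00 mm²) is removed, clipping the outline; the r=11.5 cylinder at (7, 15) partially overlaps it — only the 14.07 mm² overlap (of its 396.75 mm²) is removed, clipping the outline — 1 connected region. The outline is a single polygon with 5 vertices. Extrusion per mm of travel: 0.25 × 0.24 / (π × 0.875²) = 0.024945. Accumulating E over each segment gives final E = 0.4791.

G0 X0.00 Y0.00 Z11.52
G1 X4.00 Y0.00 E0.0998
G1 X4.00 Y4.30 E0.2070
G1 X1.25 Y5.04 E0.2781
G1 X0.00 Y6.29 E0.3222
G1 X0.00 Y0.00 E0.4791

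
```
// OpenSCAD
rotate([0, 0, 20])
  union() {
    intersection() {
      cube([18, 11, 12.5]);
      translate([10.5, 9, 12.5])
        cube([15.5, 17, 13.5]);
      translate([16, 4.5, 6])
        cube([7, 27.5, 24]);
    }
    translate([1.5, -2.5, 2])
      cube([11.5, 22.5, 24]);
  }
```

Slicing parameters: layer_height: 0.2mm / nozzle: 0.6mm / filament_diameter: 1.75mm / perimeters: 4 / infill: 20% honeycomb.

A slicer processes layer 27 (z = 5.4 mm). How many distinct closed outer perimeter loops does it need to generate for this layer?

1

At z = 5.4 mm: the cube (footprint 18×11) is included at this height; the cube at (10.5, 9) is not intersected at this z (z outside [12.5, 26]); the cube at (16, 4.5) is absent (z outside [6, 30]); After intersecting: at least one operand is absent at this height, so nothing remains; the cube at (1.5, -2.5) (footprint 11.5×22.5) is included at this height; Taking the union: only the 11.5×22.5 cube at (1.5, -2.5) is present, so the union is just that shape — 1 connected region; (rotated 20° about Z; rotation is an isometry so areas/perimeters/island counts are preserved). The result has 1 disconnected region.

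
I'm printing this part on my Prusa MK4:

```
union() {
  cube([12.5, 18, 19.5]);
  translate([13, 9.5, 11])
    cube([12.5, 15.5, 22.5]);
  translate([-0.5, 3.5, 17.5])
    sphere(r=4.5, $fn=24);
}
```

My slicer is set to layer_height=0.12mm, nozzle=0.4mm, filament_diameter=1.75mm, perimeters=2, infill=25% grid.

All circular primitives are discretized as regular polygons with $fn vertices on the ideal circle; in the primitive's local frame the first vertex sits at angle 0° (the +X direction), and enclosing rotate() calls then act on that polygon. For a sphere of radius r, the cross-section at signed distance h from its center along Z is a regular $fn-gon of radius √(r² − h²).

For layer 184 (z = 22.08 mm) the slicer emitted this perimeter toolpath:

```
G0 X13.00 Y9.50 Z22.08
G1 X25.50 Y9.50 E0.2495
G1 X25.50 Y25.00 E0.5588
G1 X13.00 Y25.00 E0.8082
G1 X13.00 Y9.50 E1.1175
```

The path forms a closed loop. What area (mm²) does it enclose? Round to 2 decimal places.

Apply the shoelace formula to the sequence of (X, Y) vertices; enclosed area = 193.75 mm².

193.75 mm²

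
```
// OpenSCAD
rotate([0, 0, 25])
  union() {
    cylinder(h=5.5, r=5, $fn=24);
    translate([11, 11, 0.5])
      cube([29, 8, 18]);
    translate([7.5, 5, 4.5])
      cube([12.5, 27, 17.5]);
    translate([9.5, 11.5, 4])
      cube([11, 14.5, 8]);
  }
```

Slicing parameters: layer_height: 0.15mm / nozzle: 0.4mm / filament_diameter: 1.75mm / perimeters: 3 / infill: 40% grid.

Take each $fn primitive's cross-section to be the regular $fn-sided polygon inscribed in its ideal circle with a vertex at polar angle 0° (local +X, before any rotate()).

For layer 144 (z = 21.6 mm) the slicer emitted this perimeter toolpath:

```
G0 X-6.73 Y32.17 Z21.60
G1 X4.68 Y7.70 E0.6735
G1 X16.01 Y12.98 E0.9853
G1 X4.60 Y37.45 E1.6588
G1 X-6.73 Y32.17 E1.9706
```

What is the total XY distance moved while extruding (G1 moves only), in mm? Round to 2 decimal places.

Sum the Euclidean lengths of each G1 segment: total = 79.00 mm.

79.00 mm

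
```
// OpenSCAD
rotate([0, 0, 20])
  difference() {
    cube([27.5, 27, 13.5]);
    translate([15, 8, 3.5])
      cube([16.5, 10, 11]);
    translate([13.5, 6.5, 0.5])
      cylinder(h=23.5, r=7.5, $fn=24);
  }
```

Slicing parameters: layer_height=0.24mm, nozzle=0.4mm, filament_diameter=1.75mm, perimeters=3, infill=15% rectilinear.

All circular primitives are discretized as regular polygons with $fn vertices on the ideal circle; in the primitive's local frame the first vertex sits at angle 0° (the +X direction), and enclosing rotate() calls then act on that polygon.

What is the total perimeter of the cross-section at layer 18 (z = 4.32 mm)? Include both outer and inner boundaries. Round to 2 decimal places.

145.38 mm

At z = 4.32 mm: the 27.5×27 cube contributes its full rectangle (perimeter 109.00 mm); the 16.5×10 cube at (15, 8) contributes its full rectangle (perimeter 53.00 mm); the r=7.5 cylinder at (13.5, 6.5) gives a regular 24-gon of circumradius 7.5 (constant along its height) (perimeter = 2·24·7.500·sin(180°/24) = 46.99 mm); After the difference (first − rest): starting from the 27.5×27 cube, the 16.5×10 cube at (15, 8) partially overlaps it — only the 125.00 mm² overlap (of its 165.00 mm²) is removed, clipping the outline; the r=7.5 cylinder at (13.5, 6.5) partially overlaps it — only the 146.26 mm² overlap (of its 174.70 mm²) is removed, clipping the outline — boundary = 145.38 mm; (rotated 20° about Z; rotation is an isometry so areas/perimeters/island counts are preserved). Overall, the cross-section has 2 separate islands. Total boundary length (outer) = 145.38 mm.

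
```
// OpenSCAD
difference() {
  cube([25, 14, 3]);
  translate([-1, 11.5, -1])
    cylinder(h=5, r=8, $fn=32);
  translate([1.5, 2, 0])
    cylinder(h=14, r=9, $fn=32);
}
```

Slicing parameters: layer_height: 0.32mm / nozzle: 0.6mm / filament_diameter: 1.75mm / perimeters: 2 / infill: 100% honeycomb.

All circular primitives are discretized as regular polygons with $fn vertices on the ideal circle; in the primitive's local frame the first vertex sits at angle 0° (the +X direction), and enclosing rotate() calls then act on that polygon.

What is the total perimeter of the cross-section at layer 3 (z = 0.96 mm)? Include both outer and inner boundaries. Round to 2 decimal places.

At z = 0.96 mm: the 25×14 cube contributes its full rectangle (perimeter 78.00 mm); the cylinder at (-1, 11.5): section is a regular 32-gon, circumradius r=8 (perimeter = 2·32·8.000·sin(180°/32) = 50.18 mm); the cylinder at (1.5, 2): section is a regular 32-gon, circumradius r=9 (perimeter = 2·32·9.000·sin(180°/32) = 56.46 mm); After the difference (first − rest): starting from the 25×14 cube, the r=8 cylinder at (-1, 11.5) partially overlaps it — only the 59.09 mm² overlap (of its 199.77 mm²) is removed, clipping the outline; the r=9 cylinder at (1.5, 2) partially overlaps it — only the 62.15 mm² overlap (of its 252.84 mm²) is removed, clipping the outline — boundary = 62.55 mm. Overall, the cross-section is a single solid region. Total boundary length (outer) = 62.55 mm.

62.55 mm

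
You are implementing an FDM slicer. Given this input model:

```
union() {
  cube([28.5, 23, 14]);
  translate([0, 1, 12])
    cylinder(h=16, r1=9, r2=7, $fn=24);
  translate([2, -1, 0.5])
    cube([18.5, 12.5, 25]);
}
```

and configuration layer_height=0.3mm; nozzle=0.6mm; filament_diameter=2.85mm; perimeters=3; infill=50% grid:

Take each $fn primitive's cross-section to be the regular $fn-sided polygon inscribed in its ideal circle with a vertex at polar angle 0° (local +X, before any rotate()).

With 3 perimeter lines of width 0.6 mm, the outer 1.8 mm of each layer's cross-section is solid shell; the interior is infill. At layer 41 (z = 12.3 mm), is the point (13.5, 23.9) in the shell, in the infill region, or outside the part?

outside

At z = 12.3 mm: the cube (footprint 28.5×23) is included at this height; the cone at (0, 1) contributes a regular 24-gon of circumradius 8.963 (interpolated between r1=9 and r2=7 at t=0.019); the 18.5×12.5 cube at (2, -1) contributes its full rectangle; Combining (union): the regions partially overlap (shared area 290.78 mm²), so overlapping operands fuse into one piece — 1 connected region. Overall, the cross-section is a single solid region. The nearest boundary edge runs (0.00, 23.00)→(28.50, 23.00); distance from the point to it = 0.90 mm. The point is not inside any of the regions above, so it lies outside the cross-section (0.90 mm from the nearest boundary).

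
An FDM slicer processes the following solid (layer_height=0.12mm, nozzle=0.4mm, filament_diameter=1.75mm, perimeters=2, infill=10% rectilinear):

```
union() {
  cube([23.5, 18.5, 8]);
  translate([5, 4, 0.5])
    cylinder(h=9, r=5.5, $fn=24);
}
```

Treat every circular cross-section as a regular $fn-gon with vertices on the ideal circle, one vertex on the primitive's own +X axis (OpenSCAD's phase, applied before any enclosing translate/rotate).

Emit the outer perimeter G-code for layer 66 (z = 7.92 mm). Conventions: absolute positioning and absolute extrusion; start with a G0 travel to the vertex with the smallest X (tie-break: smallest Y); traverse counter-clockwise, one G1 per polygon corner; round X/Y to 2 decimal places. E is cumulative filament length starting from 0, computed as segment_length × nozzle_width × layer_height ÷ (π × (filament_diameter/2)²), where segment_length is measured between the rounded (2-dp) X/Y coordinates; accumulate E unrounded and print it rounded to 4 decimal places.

G0 X-0.50 Y4.00 Z7.92
G1 X-0.31 Y2.58 E0.0286
G1 X0.00 Y1.82 E0.0450
G1 X0.00 Y0.00 E0.0813
G1 X1.26 Y0.00 E0.1064
G1 X2.25 Y-0.76 E0.1313
G1 X3.58 Y-1.31 E0.1601
G1 X5.00 Y-1.50 E0.1887
G1 X6.42 Y-1.31 E0.2172
G1 X7.75 Y-0.76 E0.2460
G1 X8.74 Y0.00 E0.2709
G1 X23.50 Y0.00 E0.5654
G1 X23.50 Y18.50 E0.9346
G1 X0.00 Y18.50 E1.4036
G1 X0.00 Y6.18 E1.6494
G1 X-0.31 Y5.42 E1.6658
G1 X-0.50 Y4.00 E1.6944

At z = 7.92 mm: the 23.5×18.5 cube contributes its full rectangle; the r=5.5 cylinder at (5, 4) gives a regular 24-gon of circumradius 5.5 (constant along its height); Taking the union: the regions partially overlap (shared area 85.04 mm²), so overlapping operands fuse into one piece — 1 connected region. The outline is a single polygon with 16 vertices. Extrusion per mm of travel: 0.4 × 0.12 / (π × 0.875²) = 0.019956. Accumulating E over each segment gives final E = 1.6944.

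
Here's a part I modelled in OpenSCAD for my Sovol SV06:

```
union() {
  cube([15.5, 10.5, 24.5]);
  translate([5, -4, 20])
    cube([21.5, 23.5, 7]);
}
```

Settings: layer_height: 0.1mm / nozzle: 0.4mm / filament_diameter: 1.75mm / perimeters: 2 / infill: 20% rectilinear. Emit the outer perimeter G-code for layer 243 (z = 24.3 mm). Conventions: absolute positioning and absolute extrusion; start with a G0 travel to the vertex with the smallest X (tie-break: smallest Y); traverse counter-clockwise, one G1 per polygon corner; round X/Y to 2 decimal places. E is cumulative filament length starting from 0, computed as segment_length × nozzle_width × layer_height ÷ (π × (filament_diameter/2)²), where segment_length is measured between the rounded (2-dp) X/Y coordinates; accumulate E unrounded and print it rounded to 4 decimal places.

At z = 24.3 mm: the cube is present — its section is the full 15.5×10.5 rectangle; the 21.5×23.5 cube at (5, -4) contributes its full rectangle; Combining (union): the regions partially overlap (shared area 110.25 mm²), so overlapping operands fuse into one piece — 1 connected region. The outline is a single polygon with 8 vertices. Extrusion per mm of travel: 0.4 × 0.1 / (π × 0.875²) = 0.016630. Accumulating E over each segment gives final E = 1.6630.

G0 X0.00 Y0.00 Z24.30
G1 X5.00 Y0.00 E0.0832
G1 X5.00 Y-4.00 E0.1497
G1 X26.50 Y-4.00 E0.5072
G1 X26.50 Y19.50 E0.8980
G1 X5.00 Y19.50 E1.2556
G1 X5.00 Y10.50 E1.4052
G1 X0.00 Y10.50 E1.4884
G1 X0.00 Y0.00 E1.6630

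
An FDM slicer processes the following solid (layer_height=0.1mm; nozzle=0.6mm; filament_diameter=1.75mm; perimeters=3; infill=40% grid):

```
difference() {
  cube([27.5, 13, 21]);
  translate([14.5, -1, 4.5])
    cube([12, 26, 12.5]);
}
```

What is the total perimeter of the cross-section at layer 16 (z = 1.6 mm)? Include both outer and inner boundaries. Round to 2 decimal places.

At z = 1.6 mm: the cube (footprint 27.5×13) is included at this height (perimeter 81.00 mm); the cube at (14.5, -1) is not intersected at this z (z outside [4.5, 17]); After the difference (first − rest): none of the subtracted shapes is present at this height, so the 27.5×13 cube is unchanged — boundary = 81.00 mm. Overall, the cross-section is a single solid region. Total boundary length (outer) = 81.00 mm.

81.00 mm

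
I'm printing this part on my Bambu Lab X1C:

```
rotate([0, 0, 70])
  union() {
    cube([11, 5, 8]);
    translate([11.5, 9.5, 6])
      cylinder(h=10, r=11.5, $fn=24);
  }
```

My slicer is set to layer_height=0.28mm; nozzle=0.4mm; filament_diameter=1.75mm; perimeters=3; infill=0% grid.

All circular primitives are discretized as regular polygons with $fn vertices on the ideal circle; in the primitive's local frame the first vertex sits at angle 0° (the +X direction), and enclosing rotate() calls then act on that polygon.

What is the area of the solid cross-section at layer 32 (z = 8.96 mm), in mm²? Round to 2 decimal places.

At z = 8.96 mm: the cube is absent (z outside [0, 8]); the cylinder at (11.5, 9.5): section is a regular 24-gon, circumradius r=11.5 (area = (24/2)·11.500²·sin(360°/24) = 410.75 mm²); Merging all regions: only the r=11.5 cylinder at (11.5, 9.5) is present, so the union is just that shape — area = 410.75 mm²; (whole slice rotated 70° about Z — lengths, areas and connectivity unchanged). Overall, the cross-section is a single solid region. Net area = 410.75 mm².

410.75 mm²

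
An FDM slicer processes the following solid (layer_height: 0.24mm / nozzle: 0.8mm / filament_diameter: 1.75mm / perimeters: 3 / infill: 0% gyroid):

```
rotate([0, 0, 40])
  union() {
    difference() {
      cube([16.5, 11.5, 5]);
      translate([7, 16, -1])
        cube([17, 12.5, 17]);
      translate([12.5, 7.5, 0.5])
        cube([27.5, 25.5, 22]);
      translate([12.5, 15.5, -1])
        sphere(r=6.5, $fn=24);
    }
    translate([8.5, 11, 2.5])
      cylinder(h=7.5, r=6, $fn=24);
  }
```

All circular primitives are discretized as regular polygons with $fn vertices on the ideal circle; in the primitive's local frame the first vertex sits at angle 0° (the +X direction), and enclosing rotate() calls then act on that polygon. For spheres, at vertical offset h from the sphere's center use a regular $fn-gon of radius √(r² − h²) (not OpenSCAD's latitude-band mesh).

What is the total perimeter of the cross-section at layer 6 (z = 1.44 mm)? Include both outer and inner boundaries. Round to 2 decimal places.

54.56 mm

At z = 1.44 mm: the 16.5×11.5 cube contributes its full rectangle (perimeter 56.00 mm); the 17×12.5 cube at (7, 16) contributes its full rectangle (perimeter 59.00 mm); the 27.5×25.5 cube at (12.5, 7.5) contributes its full rectangle (perimeter 106.00 mm); the sphere at (12.5, 15.5): section is a regular 24-gon, circumradius = √(r²−h²) = √(6.5²−2.44²) = 6.025 (perimeter = 2·24·6.025·sin(180°/24) = 37.75 mm); Taking the first minus the rest: starting from the 16.5×11.5 cube, the 17×12.5 cube at (7, 16) misses the remaining region (no effect); the 27.5×25.5 cube at (12.5, 7.5) partially overlaps it — only the 16.00 mm² overlap (of its 701.25 mm²) is removed, clipping the outline; the r=6.5 sphere at (12.5, 15.5) partially overlaps it — only the 6.15 mm² overlap (of its 112.73 mm²) is removed, clipping the outline — boundary = 54.56 mm; the cylinder at (8.5, 11) is absent (z outside [2.5, 10]); Combining (union): only that combined region is present, so the union is just that shape — boundary = 54.56 mm; (rotated 40° about Z; rotation is an isometry so areas/perimeters/island counts are preserved). Overall, the cross-section is a single solid region. Total boundary length (outer) = 54.56 mm.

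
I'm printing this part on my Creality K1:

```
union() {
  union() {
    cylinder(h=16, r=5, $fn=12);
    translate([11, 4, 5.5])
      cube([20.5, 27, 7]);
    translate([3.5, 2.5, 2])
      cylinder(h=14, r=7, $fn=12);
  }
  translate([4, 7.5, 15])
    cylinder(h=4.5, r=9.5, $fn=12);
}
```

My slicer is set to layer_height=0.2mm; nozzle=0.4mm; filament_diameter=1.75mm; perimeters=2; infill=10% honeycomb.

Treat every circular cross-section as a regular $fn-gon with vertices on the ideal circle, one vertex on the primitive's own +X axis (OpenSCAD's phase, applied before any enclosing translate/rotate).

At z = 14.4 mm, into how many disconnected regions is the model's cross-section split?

1

At z = 14.4 mm: the r=5 cylinder gives a regular 12-gon of circumradius 5 (constant along its height); the cube at (11, 4) is absent (z outside [5.5, 12.5]); the r=7 cylinder at (3.5, 2.5) contributes a regular 12-gon of circumradius 7; Taking the union: the regions partially overlap (shared area 56.08 mm²), so overlapping operands fuse into one piece — 1 connected region; the cylinder at (4, 7.5) does not reach this height (z outside [15, 19.5]); Combining (union): only the result so far is present, so the union is just that shape — 1 connected region. The result has 1 disconnected region.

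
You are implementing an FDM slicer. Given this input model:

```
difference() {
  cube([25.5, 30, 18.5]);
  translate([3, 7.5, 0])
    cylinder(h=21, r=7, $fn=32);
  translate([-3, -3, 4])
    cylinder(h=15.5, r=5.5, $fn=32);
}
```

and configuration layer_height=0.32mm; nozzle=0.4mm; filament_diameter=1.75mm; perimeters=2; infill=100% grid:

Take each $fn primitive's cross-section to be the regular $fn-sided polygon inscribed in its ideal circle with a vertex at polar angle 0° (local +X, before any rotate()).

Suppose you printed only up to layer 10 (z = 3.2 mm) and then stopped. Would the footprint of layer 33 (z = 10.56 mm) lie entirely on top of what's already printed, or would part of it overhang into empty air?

Compare the two slices. At z = 3.2: the cube (footprint 25.5×30) is included at this height (area 765.00 mm²); the r=7 cylinder at (3, 7.5) contributes a regular 32-gon of circumradius 7 (area = (32/2)·7.000²·sin(360°/32) = 152.95 mm²); the cylinder at (-3, -3) is not intersected at this z (z outside [4, 19.5]); After the difference (first − rest): starting from the 25.5×30 cube (765.00 mm²), the r=7 cylinder at (3, 7.5) partially overlaps it — only the 117.02 mm² overlap (of its 152.95 mm²) is removed, clipping the outline — area = 647.98 mm². At z = 10.56: the 25.5×30 cube contributes its full rectangle (area 765.00 mm²); the cylinder at (3, 7.5): section is a regular 32-gon, circumradius r=7 (area = (32/2)·7.000²·sin(360°/32) = 152.95 mm²); the cylinder at (-3, -3): section is a regular 32-gon, circumradius r=5.5 (area = (32/2)·5.500²·sin(360°/32) = 94.42 mm²); Subtracting the remaining from the first: starting from the 25.5×30 cube (765.00 mm²), the r=7 cylinder at (3, 7.5) partially overlaps it — only the 117.02 mm² overlap (of its 152.95 mm²) is removed, clipping the outline; the r=5.5 cylinder at (-3, -3) partially overlaps it — only the 1.22 mm² overlap (of its 94.42 mm²) is removed, clipping the outline — area = 646.76 mm². Checking containment: the cross-section at z = 10.56 is a subset of the cross-section at z = 3.2.

entirely on top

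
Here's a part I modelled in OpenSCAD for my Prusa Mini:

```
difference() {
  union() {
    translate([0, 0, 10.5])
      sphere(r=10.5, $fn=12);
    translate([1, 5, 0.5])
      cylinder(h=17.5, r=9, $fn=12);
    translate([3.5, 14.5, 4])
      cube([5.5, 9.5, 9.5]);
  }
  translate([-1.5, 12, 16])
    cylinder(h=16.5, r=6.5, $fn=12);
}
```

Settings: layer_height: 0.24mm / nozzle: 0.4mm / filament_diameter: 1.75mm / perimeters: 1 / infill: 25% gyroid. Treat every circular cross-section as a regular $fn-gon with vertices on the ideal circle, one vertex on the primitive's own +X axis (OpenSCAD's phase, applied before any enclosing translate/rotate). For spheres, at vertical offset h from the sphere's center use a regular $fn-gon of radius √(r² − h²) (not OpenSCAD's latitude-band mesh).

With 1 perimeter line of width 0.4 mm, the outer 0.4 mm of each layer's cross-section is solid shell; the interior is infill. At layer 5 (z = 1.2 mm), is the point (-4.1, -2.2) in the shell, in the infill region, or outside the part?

At z = 1.2 mm: the sphere: section is a regular 12-gon, circumradius = √(r²−h²) = √(10.5²−9.3²) = 4.874; the cylinder at (1, 5): section is a regular 12-gon, circumradius r=9; the cube at (3.5, 14.5) is not intersected at this z (z outside [4, 13.5]); Taking the union: the regions partially overlap (shared area 65.41 mm²), so overlapping operands fuse into one piece — 1 connected region; the cylinder at (-1.5, 12) is absent (z outside [16, 32.5]); After the difference (first − rest): none of the subtracted shapes is present at this height, so that combined region is unchanged — 1 connected region. Overall, the cross-section is a single solid region. The nearest boundary edge runs (-4.22, -2.44)→(-4.35, -1.94); distance from the point to it = 0.18 mm. The point is inside the cross-section, 0.18 mm from the nearest boundary — within the 0.4 mm shell band (1 × 0.4).

shell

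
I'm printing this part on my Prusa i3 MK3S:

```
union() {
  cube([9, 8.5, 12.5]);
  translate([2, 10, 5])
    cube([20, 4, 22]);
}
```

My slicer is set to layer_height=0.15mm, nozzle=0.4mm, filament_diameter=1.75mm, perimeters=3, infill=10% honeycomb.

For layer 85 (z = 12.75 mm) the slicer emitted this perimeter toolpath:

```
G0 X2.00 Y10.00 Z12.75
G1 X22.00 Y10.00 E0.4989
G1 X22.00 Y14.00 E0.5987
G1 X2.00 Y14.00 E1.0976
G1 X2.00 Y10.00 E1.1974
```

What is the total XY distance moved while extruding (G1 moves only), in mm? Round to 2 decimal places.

48.00 mm

Sum the Euclidean lengths of each G1 segment: total = 48.00 mm.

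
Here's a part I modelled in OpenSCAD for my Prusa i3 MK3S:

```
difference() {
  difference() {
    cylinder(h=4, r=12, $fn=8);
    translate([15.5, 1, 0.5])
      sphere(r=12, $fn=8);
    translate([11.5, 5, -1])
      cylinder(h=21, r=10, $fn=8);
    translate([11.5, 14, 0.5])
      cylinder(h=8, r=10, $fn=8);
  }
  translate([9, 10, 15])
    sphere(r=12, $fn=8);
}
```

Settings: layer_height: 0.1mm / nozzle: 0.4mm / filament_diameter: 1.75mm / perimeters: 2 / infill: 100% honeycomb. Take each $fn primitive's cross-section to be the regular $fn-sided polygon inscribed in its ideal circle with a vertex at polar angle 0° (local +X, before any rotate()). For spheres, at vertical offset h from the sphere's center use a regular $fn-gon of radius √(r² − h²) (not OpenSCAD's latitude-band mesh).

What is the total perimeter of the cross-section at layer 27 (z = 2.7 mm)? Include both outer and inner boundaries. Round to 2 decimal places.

71.27 mm

At z = 2.7 mm: the r=12 cylinder gives a regular 8-gon of circumradius 12 (constant along its height) (perimeter = 2·8·12.000·sin(180°/8) = 73.48 mm); the r=12 sphere at (15.5, 1) contributes a regular 8-gon of circumradius √(12²−2.2²) = 11.797 (perimeter = 2·8·11.797·sin(180°/8) = 72.23 mm); the cylinder at (11.5, 5): section is a regular 8-gon, circumradius r=10 (perimeter = 2·8·10.000·sin(180°/8) = 61.23 mm); the cylinder at (11.5, 14): section is a regular 8-gon, circumradius r=10 (perimeter = 2·8·10.000·sin(180°/8) = 61.23 mm); Subtracting the remaining from the first: starting from the r=12 cylinder, the r=12 sphere at (15.5, 1) partially overlaps it — only the 80.29 mm² overlap (of its 393.60 mm²) is removed, clipping the outline; the r=10 cylinder at (11.5, 5) partially overlaps it — only the 28.95 mm² overlap (of its 282.84 mm²) is removed, clipping the outline; the r=10 cylinder at (11.5, 14) partially overlaps it — only the 0.52 mm² overlap (of its 282.84 mm²) is removed, clipping the outline — boundary = 71.27 mm; the sphere at (9, 10) does not reach this height (|z−center|=12.300 > r=12); Subtracting the remaining from the first: none of the subtracted shapes is present at this height, so that combined region is unchanged — boundary = 71.27 mm. Overall, the cross-section is a single solid region. Total boundary length (outer) = 71.27 mm.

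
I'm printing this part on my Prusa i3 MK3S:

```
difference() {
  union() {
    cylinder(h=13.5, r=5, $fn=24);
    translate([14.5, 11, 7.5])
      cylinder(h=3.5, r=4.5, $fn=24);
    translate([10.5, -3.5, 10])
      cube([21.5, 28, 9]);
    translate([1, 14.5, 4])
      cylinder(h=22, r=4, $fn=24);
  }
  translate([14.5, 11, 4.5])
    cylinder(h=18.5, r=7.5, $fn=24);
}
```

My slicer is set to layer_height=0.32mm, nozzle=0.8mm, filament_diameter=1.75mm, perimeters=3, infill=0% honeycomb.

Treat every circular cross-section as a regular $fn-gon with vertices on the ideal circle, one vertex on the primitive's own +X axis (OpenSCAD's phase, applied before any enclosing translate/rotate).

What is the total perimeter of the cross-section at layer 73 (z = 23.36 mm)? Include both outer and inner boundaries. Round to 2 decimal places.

At z = 23.36 mm: the cylinder is absent (z outside [0, 13.5]); the cylinder at (14.5, 11) is absent (z outside [7.5, 11]); the cube at (10.5, -3.5) does not reach this height (z outside [10, 19]); the r=4 cylinder at (1, 14.5) contributes a regular 24-gon of circumradius 4 (perimeter = 2·24·4.000·sin(180°/24) = 25.06 mm); Taking the union: only the r=4 cylinder at (1, 14.5) is present, so the union is just that shape — boundary = 25.06 mm; the cylinder at (14.5, 11) is absent (z outside [4.5, 23]); After the difference (first − rest): none of the subtracted shapes is present at this height, so the result so far is unchanged — boundary = 25.06 mm. Overall, the cross-section is a single solid region. Total boundary length (outer) = 25.06 mm.

25.06 mm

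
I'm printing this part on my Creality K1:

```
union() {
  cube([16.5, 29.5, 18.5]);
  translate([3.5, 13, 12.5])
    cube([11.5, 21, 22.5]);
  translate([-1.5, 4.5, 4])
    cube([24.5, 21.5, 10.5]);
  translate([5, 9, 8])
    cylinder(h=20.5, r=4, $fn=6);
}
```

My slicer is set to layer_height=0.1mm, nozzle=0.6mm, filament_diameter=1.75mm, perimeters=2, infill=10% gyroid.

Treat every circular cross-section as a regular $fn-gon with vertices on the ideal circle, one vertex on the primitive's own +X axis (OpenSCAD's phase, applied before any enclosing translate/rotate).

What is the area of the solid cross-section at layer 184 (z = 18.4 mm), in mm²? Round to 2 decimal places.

538.50 mm²

At z = 18.4 mm: the cube is present — its section is the full 16.5×29.5 rectangle (area 486.75 mm²); the cube at (3.5, 13) is present — its section is the full 11.5×21 rectangle (area 241.50 mm²); the cube at (-1.5, 4.5) is not intersected at this z (z outside [4, 14.5]); the r=4 cylinder at (5, 9) contributes a regular 6-gon of circumradius 4 (area = (6/2)·4.000²·sin(360°/6) = 41.57 mm²); Merging all regions: the regions partially overlap — summed areas 769.82 mm² minus the doubly-counted overlap 231.32 mm² gives 538.50 mm² — area = 538.50 mm². Overall, the cross-section is a single solid region. Net area = 538.50 mm².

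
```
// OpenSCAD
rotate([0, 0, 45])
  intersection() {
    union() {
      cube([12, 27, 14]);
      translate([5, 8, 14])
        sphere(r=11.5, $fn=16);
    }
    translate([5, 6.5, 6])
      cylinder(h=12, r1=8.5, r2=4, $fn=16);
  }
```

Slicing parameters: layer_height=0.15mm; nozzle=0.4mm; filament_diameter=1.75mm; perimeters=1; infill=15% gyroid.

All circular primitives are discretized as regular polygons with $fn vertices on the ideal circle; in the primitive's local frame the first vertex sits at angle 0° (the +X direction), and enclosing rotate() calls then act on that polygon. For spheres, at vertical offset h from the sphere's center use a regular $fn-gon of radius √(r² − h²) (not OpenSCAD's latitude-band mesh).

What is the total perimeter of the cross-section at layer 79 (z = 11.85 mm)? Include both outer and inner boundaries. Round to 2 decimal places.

39.37 mm

At z = 11.85 mm: the cube is present — its section is the full 12×27 rectangle (perimeter 78.00 mm); the sphere at (5, 8): section is a regular 16-gon, circumradius = √(r²−h²) = √(11.5²−2.15²) = 11.297 (perimeter = 2·16·11.297·sin(180°/16) = 70.53 mm); Combining (union): the regions partially overlap (shared area 222.42 mm²), so the edge portions inside another operand are dropped and the merged outline is re-measured after clipping — boundary = 89.04 mm; the cone at (5, 6.5) (r1=8.5→r2=4) has section circumradius 6.306 here — a regular 16-gon (perimeter = 2·16·6.306·sin(180°/16) = 39.37 mm); Taking the intersection: the cone at (5, 6.5) lies inside that combined region, so the common part is the cone at (5, 6.5) itself — boundary = 39.37 mm; (rotated 45° about Z; rotation is an isometry so areas/perimeters/island counts are preserved). Overall, the cross-section is a single solid region. Total boundary length (outer) = 39.37 mm.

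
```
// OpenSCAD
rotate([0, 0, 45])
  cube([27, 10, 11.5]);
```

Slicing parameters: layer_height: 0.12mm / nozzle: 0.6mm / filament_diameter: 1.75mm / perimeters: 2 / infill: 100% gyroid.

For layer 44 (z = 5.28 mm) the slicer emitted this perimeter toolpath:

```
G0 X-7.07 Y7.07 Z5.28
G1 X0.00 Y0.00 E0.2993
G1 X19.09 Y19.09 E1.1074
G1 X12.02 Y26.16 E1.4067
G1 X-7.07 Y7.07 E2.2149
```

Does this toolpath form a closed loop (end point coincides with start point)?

Start point (G0): (-7.07, 7.07). End point (last G1): the path returns to the start — closed.

yes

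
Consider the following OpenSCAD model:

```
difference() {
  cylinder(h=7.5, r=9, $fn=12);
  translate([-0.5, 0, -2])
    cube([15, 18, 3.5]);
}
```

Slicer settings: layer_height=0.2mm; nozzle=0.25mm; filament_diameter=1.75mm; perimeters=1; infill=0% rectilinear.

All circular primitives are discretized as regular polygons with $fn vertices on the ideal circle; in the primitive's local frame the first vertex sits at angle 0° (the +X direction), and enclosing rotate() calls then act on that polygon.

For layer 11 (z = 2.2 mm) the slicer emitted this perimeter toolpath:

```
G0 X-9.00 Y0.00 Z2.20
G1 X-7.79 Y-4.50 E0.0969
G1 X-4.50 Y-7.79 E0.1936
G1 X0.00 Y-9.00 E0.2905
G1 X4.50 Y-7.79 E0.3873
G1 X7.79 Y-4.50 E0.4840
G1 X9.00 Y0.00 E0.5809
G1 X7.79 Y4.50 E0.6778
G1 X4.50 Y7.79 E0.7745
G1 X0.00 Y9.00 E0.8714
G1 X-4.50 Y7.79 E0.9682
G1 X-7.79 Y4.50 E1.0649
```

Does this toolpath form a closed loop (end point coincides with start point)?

no

Start point (G0): (-9.00, 0.00). End point (last G1): the path does not return to the start — open.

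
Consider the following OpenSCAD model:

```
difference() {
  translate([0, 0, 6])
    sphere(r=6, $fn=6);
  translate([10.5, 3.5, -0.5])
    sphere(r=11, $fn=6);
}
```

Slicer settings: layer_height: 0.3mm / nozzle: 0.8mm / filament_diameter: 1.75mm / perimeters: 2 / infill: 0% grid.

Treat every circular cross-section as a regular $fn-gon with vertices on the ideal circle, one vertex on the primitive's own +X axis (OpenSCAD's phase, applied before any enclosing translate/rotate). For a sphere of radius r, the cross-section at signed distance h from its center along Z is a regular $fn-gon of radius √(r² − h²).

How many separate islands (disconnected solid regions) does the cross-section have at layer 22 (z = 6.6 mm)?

At z = 6.6 mm: the r=6 sphere contributes a regular 6-gon of circumradius √(6²−0.6²) = 5.970; the sphere at (10.5, 3.5): section is a regular 6-gon, circumradius = √(r²−h²) = √(11²−7.1²) = 8.402; After the difference (first − rest): starting from the r=6 sphere, the r=11 sphere at (10.5, 3.5) partially overlaps it — only the 9.45 mm² overlap (of its 183.40 mm²) is removed, clipping the outline — 1 connected region. Overall, the cross-section is a single solid region. Island count = 1.

1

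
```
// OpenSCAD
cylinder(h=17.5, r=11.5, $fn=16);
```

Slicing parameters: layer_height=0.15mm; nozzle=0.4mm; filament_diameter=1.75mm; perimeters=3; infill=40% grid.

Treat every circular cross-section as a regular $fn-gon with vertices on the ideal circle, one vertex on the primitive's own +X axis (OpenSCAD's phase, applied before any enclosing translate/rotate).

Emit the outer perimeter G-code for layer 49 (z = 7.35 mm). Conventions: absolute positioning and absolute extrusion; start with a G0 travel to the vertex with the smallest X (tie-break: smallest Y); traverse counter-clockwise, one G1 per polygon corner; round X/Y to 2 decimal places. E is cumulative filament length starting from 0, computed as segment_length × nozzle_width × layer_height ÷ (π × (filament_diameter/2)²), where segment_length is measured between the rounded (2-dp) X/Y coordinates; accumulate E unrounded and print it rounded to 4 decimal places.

At z = 7.35 mm: the r=11.5 cylinder gives a regular 16-gon of circumradius 11.5 (constant along its height). The outline is a single polygon with 16 vertices. Extrusion per mm of travel: 0.4 × 0.15 / (π × 0.875²) = 0.024945. Accumulating E over each segment gives final E = 1.7904.

G0 X-11.50 Y0.00 Z7.35
G1 X-10.62 Y-4.40 E0.1119
G1 X-8.13 Y-8.13 E0.2238
G1 X-4.40 Y-10.62 E0.3357
G1 X0.00 Y-11.50 E0.4476
G1 X4.40 Y-10.62 E0.5595
G1 X8.13 Y-8.13 E0.6714
G1 X10.62 Y-4.40 E0.7833
G1 X11.50 Y0.00 E0.8952
G1 X10.62 Y4.40 E1.0072
G1 X8.13 Y8.13 E1.1190
G1 X4.40 Y10.62 E1.2309
G1 X0.00 Y11.50 E1.3428
G1 X-4.40 Y10.62 E1.4548
G1 X-8.13 Y8.13 E1.5666
G1 X-10.62 Y4.40 E1.6785
G1 X-11.50 Y0.00 E1.7904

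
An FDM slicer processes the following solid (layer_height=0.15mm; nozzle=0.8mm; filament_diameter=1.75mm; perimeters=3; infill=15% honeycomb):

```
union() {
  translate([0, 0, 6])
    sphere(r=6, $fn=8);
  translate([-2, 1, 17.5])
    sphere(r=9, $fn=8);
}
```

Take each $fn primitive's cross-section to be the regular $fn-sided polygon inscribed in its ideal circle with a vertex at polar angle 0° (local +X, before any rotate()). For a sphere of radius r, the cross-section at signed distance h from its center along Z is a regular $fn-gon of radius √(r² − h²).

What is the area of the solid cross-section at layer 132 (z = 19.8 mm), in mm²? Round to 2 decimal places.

214.14 mm²

At z = 19.8 mm: the sphere is not intersected at this z (|z−center|=13.800 > r=6); the sphere at (-2, 1): section is a regular 8-gon, circumradius = √(r²−h²) = √(9²−2.3²) = 8.701 (area = (8/2)·8.701²·sin(360°/8) = 214.14 mm²); Taking the union: only the r=9 sphere at (-2, 1) is present, so the union is just that shape — area = 214.14 mm². Overall, the cross-section is a single solid region. Net area = 214.14 mm².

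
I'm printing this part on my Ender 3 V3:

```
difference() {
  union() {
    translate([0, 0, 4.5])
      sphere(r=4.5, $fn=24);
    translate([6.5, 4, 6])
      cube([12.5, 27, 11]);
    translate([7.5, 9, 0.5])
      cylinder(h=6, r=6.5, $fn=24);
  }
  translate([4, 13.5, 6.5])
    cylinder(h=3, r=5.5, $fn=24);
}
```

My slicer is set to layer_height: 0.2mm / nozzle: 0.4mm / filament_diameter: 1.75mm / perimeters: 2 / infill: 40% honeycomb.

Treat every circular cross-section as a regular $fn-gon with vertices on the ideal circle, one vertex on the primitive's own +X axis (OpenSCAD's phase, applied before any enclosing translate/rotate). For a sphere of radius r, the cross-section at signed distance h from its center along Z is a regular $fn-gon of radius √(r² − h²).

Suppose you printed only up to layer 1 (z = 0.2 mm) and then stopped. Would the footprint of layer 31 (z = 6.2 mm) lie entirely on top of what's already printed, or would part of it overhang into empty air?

Compare the two slices. At z = 0.2: the r=4.5 sphere contributes a regular 24-gon of circumradius √(4.5²−4.3²) = 1.327 (area = (24/2)·1.327²·sin(360°/24) = 5.47 mm²); the cube at (6.5, 4) does not reach this height (z outside [6, 17]); the cylinder at (7.5, 9) is absent (z outside [0.5, 6.5]); Combining (union): only the r=4.5 sphere is present, so the union is just that shape — area = 5.47 mm²; the cylinder at (4, 13.5) does not reach this height (z outside [6.5, 9.5]); Taking the first minus the rest: none of the subtracted shapes is present at this height, so that combined region is unchanged — area = 5.47 mm². At z = 6.2: the r=4.5 sphere slices to a regular 24-gon of circumradius 4.167 (√(r²−h²) with h=1.7 from center) (area = (24/2)·4.167²·sin(360°/24) = 53.92 mm²); the cube at (6.5, 4) is present — its section is the full 12.5×27 rectangle (area 337.50 mm²); the r=6.5 cylinder at (7.5, 9) gives a regular 24-gon of circumradius 6.5 (constant along its height) (area = (24/2)·6.500²·sin(360°/24) = 131.22 mm²); Combining (union): the regions partially overlap — summed areas 522.64 mm² minus the doubly-counted overlap 72.95 mm² gives 449.68 mm² — area = 449.68 mm²; the cylinder at (4, 13.5) is not intersected at this z (z outside [6.5, 9.5]); Taking the first minus the rest: none of the subtracted shapes is present at this height, so that combined region is unchanged — area = 449.68 mm². Checking containment: at z = 6.2 the cross-section extends beyond the z = 0.2 cross-section by about 444.22 mm².

part overhangs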